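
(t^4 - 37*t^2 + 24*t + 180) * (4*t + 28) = 4*t^5 + 28*t^4 - 148*t^3 - 940*t^2 + 1392*t + 5040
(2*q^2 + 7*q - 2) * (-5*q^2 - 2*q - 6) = -10*q^4 - 39*q^3 - 16*q^2 - 38*q + 12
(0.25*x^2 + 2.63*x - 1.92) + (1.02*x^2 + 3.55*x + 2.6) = 1.27*x^2 + 6.18*x + 0.68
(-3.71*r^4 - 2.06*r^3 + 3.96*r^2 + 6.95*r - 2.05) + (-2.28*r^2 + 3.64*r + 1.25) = -3.71*r^4 - 2.06*r^3 + 1.68*r^2 + 10.59*r - 0.8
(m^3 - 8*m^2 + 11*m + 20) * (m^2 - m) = m^5 - 9*m^4 + 19*m^3 + 9*m^2 - 20*m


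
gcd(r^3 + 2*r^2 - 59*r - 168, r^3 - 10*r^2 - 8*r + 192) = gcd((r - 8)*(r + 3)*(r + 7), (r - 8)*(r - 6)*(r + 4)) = r - 8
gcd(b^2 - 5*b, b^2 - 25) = b - 5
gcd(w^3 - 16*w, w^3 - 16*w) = w^3 - 16*w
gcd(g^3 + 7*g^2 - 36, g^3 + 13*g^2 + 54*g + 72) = g^2 + 9*g + 18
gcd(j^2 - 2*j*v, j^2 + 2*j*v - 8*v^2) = -j + 2*v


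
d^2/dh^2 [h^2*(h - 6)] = 6*h - 12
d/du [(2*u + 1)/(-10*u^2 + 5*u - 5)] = (4*u^2 + 4*u - 3)/(5*(4*u^4 - 4*u^3 + 5*u^2 - 2*u + 1))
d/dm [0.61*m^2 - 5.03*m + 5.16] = 1.22*m - 5.03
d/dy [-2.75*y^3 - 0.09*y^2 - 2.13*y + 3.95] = -8.25*y^2 - 0.18*y - 2.13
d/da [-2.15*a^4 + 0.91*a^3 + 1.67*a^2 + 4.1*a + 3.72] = -8.6*a^3 + 2.73*a^2 + 3.34*a + 4.1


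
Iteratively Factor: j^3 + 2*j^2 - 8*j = (j - 2)*(j^2 + 4*j) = (j - 2)*(j + 4)*(j)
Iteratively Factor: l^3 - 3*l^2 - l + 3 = (l + 1)*(l^2 - 4*l + 3) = (l - 3)*(l + 1)*(l - 1)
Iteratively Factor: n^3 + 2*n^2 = (n + 2)*(n^2) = n*(n + 2)*(n)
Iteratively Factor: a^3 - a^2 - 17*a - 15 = (a + 1)*(a^2 - 2*a - 15) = (a - 5)*(a + 1)*(a + 3)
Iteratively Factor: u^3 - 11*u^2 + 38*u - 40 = (u - 5)*(u^2 - 6*u + 8) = (u - 5)*(u - 4)*(u - 2)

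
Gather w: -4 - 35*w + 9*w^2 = 9*w^2 - 35*w - 4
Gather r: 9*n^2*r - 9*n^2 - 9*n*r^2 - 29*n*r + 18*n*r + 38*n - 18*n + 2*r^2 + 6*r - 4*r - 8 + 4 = -9*n^2 + 20*n + r^2*(2 - 9*n) + r*(9*n^2 - 11*n + 2) - 4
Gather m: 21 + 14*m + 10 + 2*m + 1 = 16*m + 32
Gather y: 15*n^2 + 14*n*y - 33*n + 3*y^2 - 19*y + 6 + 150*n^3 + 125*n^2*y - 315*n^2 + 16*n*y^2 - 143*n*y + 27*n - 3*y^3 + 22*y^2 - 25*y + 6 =150*n^3 - 300*n^2 - 6*n - 3*y^3 + y^2*(16*n + 25) + y*(125*n^2 - 129*n - 44) + 12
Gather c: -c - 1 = -c - 1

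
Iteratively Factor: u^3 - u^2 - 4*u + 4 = (u - 1)*(u^2 - 4) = (u - 2)*(u - 1)*(u + 2)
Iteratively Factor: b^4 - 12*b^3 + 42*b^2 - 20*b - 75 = (b + 1)*(b^3 - 13*b^2 + 55*b - 75) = (b - 5)*(b + 1)*(b^2 - 8*b + 15) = (b - 5)^2*(b + 1)*(b - 3)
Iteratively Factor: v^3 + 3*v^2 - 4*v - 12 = (v + 3)*(v^2 - 4) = (v - 2)*(v + 3)*(v + 2)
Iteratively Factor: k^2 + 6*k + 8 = (k + 2)*(k + 4)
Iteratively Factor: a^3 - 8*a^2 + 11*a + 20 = (a - 5)*(a^2 - 3*a - 4) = (a - 5)*(a - 4)*(a + 1)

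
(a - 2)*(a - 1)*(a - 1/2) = a^3 - 7*a^2/2 + 7*a/2 - 1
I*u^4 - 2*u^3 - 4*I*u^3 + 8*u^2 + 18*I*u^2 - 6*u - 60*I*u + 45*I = (u - 3)*(u - 3*I)*(u + 5*I)*(I*u - I)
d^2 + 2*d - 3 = (d - 1)*(d + 3)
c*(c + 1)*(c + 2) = c^3 + 3*c^2 + 2*c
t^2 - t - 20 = (t - 5)*(t + 4)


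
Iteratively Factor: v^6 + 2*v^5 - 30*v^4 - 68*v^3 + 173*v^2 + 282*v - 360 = (v + 3)*(v^5 - v^4 - 27*v^3 + 13*v^2 + 134*v - 120) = (v + 3)*(v + 4)*(v^4 - 5*v^3 - 7*v^2 + 41*v - 30) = (v - 5)*(v + 3)*(v + 4)*(v^3 - 7*v + 6) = (v - 5)*(v - 2)*(v + 3)*(v + 4)*(v^2 + 2*v - 3) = (v - 5)*(v - 2)*(v + 3)^2*(v + 4)*(v - 1)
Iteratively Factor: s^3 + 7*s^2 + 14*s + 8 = (s + 4)*(s^2 + 3*s + 2) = (s + 2)*(s + 4)*(s + 1)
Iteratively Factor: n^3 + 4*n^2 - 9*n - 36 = (n - 3)*(n^2 + 7*n + 12) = (n - 3)*(n + 3)*(n + 4)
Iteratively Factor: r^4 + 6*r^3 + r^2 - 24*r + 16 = (r + 4)*(r^3 + 2*r^2 - 7*r + 4) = (r - 1)*(r + 4)*(r^2 + 3*r - 4) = (r - 1)^2*(r + 4)*(r + 4)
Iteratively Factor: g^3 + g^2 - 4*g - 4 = (g + 1)*(g^2 - 4) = (g - 2)*(g + 1)*(g + 2)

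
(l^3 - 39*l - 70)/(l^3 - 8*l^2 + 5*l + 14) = (l^2 + 7*l + 10)/(l^2 - l - 2)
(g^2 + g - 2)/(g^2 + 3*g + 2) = (g - 1)/(g + 1)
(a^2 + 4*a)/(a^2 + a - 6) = a*(a + 4)/(a^2 + a - 6)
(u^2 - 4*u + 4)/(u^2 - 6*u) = (u^2 - 4*u + 4)/(u*(u - 6))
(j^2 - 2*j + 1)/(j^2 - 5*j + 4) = (j - 1)/(j - 4)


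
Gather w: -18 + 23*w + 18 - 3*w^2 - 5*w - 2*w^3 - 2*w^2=-2*w^3 - 5*w^2 + 18*w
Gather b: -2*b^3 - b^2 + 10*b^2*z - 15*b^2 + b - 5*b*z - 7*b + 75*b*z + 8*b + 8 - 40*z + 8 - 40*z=-2*b^3 + b^2*(10*z - 16) + b*(70*z + 2) - 80*z + 16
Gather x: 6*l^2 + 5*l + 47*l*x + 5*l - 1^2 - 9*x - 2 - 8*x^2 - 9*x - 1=6*l^2 + 10*l - 8*x^2 + x*(47*l - 18) - 4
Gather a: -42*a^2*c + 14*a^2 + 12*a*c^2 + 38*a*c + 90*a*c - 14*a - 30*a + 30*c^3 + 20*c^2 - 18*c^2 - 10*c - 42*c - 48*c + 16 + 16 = a^2*(14 - 42*c) + a*(12*c^2 + 128*c - 44) + 30*c^3 + 2*c^2 - 100*c + 32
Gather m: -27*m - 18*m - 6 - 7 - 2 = -45*m - 15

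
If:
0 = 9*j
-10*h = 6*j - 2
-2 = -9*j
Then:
No Solution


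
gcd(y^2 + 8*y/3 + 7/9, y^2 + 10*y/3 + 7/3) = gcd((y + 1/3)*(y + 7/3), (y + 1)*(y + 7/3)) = y + 7/3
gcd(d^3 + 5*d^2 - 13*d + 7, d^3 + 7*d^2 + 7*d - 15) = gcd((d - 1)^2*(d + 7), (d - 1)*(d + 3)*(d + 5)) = d - 1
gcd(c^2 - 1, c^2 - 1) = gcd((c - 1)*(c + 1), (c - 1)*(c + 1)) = c^2 - 1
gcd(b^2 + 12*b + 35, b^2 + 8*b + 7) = b + 7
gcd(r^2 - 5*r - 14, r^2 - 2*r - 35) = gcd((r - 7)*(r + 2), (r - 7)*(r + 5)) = r - 7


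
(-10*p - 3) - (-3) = -10*p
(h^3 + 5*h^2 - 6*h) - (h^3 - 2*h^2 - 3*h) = 7*h^2 - 3*h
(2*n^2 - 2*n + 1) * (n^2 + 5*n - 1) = 2*n^4 + 8*n^3 - 11*n^2 + 7*n - 1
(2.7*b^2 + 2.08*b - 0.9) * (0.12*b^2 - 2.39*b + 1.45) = 0.324*b^4 - 6.2034*b^3 - 1.1642*b^2 + 5.167*b - 1.305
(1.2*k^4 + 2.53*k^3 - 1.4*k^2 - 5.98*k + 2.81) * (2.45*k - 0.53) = 2.94*k^5 + 5.5625*k^4 - 4.7709*k^3 - 13.909*k^2 + 10.0539*k - 1.4893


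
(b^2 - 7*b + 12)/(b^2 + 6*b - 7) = (b^2 - 7*b + 12)/(b^2 + 6*b - 7)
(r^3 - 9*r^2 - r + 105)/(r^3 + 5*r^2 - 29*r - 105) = (r - 7)/(r + 7)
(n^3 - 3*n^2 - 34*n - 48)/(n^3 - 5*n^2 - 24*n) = (n + 2)/n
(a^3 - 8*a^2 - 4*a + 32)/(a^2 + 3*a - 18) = (a^3 - 8*a^2 - 4*a + 32)/(a^2 + 3*a - 18)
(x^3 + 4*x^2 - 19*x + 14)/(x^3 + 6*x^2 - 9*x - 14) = (x - 1)/(x + 1)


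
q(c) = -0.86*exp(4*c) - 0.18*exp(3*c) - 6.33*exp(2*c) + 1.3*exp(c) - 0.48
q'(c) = -3.44*exp(4*c) - 0.54*exp(3*c) - 12.66*exp(2*c) + 1.3*exp(c)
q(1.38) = -321.32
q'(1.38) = -1087.52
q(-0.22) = -3.96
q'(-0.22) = -8.82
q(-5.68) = -0.48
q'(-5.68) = 0.00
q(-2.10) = -0.42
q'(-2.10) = -0.03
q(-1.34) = -0.58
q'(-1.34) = -0.55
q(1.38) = -321.32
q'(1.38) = -1087.52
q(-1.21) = -0.67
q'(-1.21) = -0.78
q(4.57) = -74934780.98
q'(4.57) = -299459521.96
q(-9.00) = -0.48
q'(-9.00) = 0.00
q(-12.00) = -0.48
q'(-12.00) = 0.00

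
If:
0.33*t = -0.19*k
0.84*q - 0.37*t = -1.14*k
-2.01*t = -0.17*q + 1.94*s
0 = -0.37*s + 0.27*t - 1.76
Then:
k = -5.43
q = 8.75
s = -2.47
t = 3.13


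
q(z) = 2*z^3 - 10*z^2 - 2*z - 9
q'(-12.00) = 1102.00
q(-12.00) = -4881.00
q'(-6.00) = 334.00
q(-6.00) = -789.00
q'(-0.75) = 16.38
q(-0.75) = -13.97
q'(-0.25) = 3.38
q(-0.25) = -9.16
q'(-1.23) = 31.68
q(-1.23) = -25.39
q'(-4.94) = 243.22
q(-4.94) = -484.26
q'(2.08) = -17.64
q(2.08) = -38.43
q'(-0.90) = 20.86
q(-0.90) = -16.76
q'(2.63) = -13.10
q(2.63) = -47.05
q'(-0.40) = 6.96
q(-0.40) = -9.93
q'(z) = 6*z^2 - 20*z - 2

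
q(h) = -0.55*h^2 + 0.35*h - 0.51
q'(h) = 0.35 - 1.1*h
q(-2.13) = -3.75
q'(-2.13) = 2.69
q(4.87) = -11.85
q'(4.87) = -5.01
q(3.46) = -5.88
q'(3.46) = -3.46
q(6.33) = -20.33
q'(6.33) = -6.61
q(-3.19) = -7.22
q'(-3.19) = 3.86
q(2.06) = -2.12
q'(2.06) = -1.92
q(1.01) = -0.72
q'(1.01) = -0.76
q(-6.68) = -27.39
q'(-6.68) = 7.70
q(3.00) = -4.41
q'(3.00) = -2.95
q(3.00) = -4.41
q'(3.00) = -2.95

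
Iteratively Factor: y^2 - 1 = (y + 1)*(y - 1)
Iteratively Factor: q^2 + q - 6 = (q + 3)*(q - 2)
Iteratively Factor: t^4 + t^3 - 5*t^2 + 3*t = (t)*(t^3 + t^2 - 5*t + 3) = t*(t + 3)*(t^2 - 2*t + 1) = t*(t - 1)*(t + 3)*(t - 1)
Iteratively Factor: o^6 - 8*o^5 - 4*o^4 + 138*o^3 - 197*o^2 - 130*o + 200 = (o - 2)*(o^5 - 6*o^4 - 16*o^3 + 106*o^2 + 15*o - 100) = (o - 2)*(o + 1)*(o^4 - 7*o^3 - 9*o^2 + 115*o - 100) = (o - 2)*(o + 1)*(o + 4)*(o^3 - 11*o^2 + 35*o - 25) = (o - 5)*(o - 2)*(o + 1)*(o + 4)*(o^2 - 6*o + 5) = (o - 5)^2*(o - 2)*(o + 1)*(o + 4)*(o - 1)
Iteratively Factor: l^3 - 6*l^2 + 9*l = (l - 3)*(l^2 - 3*l) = l*(l - 3)*(l - 3)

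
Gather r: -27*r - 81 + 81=-27*r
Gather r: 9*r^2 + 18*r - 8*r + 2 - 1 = 9*r^2 + 10*r + 1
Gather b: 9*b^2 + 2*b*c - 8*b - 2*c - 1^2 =9*b^2 + b*(2*c - 8) - 2*c - 1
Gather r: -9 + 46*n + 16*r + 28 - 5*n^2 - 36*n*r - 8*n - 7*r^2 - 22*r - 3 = -5*n^2 + 38*n - 7*r^2 + r*(-36*n - 6) + 16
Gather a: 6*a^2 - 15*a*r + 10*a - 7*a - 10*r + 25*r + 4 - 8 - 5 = 6*a^2 + a*(3 - 15*r) + 15*r - 9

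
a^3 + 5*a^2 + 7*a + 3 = (a + 1)^2*(a + 3)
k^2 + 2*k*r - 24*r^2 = (k - 4*r)*(k + 6*r)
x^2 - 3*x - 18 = (x - 6)*(x + 3)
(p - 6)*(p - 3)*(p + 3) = p^3 - 6*p^2 - 9*p + 54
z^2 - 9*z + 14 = (z - 7)*(z - 2)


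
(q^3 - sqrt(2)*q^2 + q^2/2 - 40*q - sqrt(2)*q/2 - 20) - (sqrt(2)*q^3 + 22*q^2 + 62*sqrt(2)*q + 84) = -sqrt(2)*q^3 + q^3 - 43*q^2/2 - sqrt(2)*q^2 - 125*sqrt(2)*q/2 - 40*q - 104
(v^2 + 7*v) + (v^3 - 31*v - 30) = v^3 + v^2 - 24*v - 30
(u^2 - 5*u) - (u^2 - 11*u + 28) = 6*u - 28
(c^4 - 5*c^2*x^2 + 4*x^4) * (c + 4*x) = c^5 + 4*c^4*x - 5*c^3*x^2 - 20*c^2*x^3 + 4*c*x^4 + 16*x^5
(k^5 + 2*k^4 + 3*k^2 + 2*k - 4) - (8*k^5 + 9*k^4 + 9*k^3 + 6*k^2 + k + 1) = -7*k^5 - 7*k^4 - 9*k^3 - 3*k^2 + k - 5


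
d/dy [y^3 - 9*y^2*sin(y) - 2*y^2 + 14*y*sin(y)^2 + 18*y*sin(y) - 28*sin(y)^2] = -9*y^2*cos(y) + 3*y^2 + 14*y*sin(2*y) + 18*sqrt(2)*y*cos(y + pi/4) - 4*y + 18*sin(y) - 28*sin(2*y) - 7*cos(2*y) + 7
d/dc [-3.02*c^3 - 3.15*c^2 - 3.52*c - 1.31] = -9.06*c^2 - 6.3*c - 3.52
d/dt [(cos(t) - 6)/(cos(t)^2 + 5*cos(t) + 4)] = (cos(t)^2 - 12*cos(t) - 34)*sin(t)/(cos(t)^2 + 5*cos(t) + 4)^2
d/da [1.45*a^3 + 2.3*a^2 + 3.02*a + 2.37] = 4.35*a^2 + 4.6*a + 3.02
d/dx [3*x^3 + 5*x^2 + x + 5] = 9*x^2 + 10*x + 1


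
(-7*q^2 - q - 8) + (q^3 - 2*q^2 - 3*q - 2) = q^3 - 9*q^2 - 4*q - 10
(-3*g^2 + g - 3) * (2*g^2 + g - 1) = -6*g^4 - g^3 - 2*g^2 - 4*g + 3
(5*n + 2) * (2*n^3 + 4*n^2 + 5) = 10*n^4 + 24*n^3 + 8*n^2 + 25*n + 10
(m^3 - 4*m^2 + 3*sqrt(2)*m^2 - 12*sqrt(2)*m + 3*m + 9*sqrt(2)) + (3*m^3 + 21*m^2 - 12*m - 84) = 4*m^3 + 3*sqrt(2)*m^2 + 17*m^2 - 12*sqrt(2)*m - 9*m - 84 + 9*sqrt(2)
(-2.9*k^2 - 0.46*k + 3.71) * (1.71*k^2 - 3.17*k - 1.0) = -4.959*k^4 + 8.4064*k^3 + 10.7023*k^2 - 11.3007*k - 3.71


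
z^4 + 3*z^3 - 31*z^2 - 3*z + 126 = (z - 3)^2*(z + 2)*(z + 7)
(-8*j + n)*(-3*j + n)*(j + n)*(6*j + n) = 144*j^4 + 102*j^3*n - 47*j^2*n^2 - 4*j*n^3 + n^4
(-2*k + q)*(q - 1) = -2*k*q + 2*k + q^2 - q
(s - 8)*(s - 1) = s^2 - 9*s + 8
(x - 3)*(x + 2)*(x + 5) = x^3 + 4*x^2 - 11*x - 30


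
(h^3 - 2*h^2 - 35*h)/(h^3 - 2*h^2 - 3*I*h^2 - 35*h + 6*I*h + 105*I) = h/(h - 3*I)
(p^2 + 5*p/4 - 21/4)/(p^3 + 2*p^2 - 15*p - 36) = (p - 7/4)/(p^2 - p - 12)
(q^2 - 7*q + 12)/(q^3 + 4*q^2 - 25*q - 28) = (q - 3)/(q^2 + 8*q + 7)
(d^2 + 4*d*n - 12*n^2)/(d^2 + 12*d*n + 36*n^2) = (d - 2*n)/(d + 6*n)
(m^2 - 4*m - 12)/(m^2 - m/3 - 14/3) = 3*(m - 6)/(3*m - 7)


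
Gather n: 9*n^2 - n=9*n^2 - n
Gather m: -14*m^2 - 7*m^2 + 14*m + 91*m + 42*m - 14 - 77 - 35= -21*m^2 + 147*m - 126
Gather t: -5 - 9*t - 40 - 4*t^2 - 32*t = -4*t^2 - 41*t - 45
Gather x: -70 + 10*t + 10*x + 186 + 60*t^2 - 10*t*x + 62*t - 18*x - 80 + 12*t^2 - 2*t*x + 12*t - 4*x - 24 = 72*t^2 + 84*t + x*(-12*t - 12) + 12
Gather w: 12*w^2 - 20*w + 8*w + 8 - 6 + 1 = 12*w^2 - 12*w + 3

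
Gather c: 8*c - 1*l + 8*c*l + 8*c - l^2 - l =c*(8*l + 16) - l^2 - 2*l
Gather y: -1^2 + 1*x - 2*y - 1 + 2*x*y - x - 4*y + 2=y*(2*x - 6)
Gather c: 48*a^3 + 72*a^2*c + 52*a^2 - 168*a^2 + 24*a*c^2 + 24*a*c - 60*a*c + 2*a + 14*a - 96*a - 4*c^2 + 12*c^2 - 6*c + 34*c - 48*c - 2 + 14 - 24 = 48*a^3 - 116*a^2 - 80*a + c^2*(24*a + 8) + c*(72*a^2 - 36*a - 20) - 12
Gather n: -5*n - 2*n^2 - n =-2*n^2 - 6*n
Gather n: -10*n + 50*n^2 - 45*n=50*n^2 - 55*n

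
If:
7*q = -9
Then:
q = -9/7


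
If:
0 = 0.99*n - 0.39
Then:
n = 0.39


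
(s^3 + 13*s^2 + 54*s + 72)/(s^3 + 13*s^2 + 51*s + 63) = (s^2 + 10*s + 24)/(s^2 + 10*s + 21)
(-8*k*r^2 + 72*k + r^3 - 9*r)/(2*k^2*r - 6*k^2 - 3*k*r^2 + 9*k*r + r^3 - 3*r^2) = (-8*k*r - 24*k + r^2 + 3*r)/(2*k^2 - 3*k*r + r^2)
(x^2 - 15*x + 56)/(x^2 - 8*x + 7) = (x - 8)/(x - 1)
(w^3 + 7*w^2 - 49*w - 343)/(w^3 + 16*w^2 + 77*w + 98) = (w - 7)/(w + 2)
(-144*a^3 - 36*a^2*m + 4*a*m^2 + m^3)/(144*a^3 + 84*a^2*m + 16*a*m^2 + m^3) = (-6*a + m)/(6*a + m)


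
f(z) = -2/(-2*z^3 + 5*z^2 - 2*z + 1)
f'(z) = -2*(6*z^2 - 10*z + 2)/(-2*z^3 + 5*z^2 - 2*z + 1)^2 = 4*(-3*z^2 + 5*z - 1)/(2*z^3 - 5*z^2 + 2*z - 1)^2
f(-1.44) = -0.10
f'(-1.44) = -0.14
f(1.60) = -0.83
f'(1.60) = -0.47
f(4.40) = 0.02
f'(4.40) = -0.02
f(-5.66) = -0.00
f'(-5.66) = -0.00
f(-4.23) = -0.01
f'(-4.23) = -0.00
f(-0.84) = -0.27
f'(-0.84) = -0.54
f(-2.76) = -0.02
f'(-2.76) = -0.02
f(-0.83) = -0.28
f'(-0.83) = -0.55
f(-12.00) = 0.00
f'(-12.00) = 0.00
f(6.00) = 0.01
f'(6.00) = 0.00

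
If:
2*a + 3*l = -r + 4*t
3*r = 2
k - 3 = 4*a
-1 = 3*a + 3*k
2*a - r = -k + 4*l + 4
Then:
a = -2/3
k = 1/3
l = -17/12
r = 2/3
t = -59/48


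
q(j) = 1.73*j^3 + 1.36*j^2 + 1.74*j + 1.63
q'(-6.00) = 172.26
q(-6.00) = -333.53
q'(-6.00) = 172.26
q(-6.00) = -333.53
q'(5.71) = 186.49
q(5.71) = 377.98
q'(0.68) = 5.99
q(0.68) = 3.99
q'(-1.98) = 16.70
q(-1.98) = -9.91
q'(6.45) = 235.20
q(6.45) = 533.65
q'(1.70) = 21.36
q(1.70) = 17.02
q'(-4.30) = 86.01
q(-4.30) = -118.25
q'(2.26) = 34.40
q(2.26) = 32.48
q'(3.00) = 56.61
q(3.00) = 65.80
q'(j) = 5.19*j^2 + 2.72*j + 1.74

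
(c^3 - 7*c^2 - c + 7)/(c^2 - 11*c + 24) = (c^3 - 7*c^2 - c + 7)/(c^2 - 11*c + 24)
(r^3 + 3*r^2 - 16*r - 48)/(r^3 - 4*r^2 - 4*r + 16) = (r^2 + 7*r + 12)/(r^2 - 4)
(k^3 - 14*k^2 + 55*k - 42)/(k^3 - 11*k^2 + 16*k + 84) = (k - 1)/(k + 2)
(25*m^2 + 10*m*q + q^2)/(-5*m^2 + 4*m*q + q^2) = (5*m + q)/(-m + q)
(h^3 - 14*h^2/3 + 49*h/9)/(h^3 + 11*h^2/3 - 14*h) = (h - 7/3)/(h + 6)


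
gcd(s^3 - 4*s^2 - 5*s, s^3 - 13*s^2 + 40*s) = s^2 - 5*s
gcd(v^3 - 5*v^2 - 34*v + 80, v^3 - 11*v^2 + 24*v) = v - 8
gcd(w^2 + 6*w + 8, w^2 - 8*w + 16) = 1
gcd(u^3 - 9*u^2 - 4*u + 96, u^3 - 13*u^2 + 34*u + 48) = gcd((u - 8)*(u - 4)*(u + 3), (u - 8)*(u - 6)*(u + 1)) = u - 8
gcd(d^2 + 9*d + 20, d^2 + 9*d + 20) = d^2 + 9*d + 20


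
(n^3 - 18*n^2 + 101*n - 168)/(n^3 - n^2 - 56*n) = (n^2 - 10*n + 21)/(n*(n + 7))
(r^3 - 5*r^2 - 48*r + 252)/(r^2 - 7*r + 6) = (r^2 + r - 42)/(r - 1)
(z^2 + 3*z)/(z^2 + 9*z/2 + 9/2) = 2*z/(2*z + 3)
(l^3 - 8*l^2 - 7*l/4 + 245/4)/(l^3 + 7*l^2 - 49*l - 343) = (l^2 - l - 35/4)/(l^2 + 14*l + 49)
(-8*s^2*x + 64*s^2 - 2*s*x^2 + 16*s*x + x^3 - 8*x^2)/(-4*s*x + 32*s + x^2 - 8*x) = 2*s + x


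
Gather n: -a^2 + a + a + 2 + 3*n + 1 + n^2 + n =-a^2 + 2*a + n^2 + 4*n + 3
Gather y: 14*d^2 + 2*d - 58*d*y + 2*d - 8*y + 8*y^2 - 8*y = 14*d^2 + 4*d + 8*y^2 + y*(-58*d - 16)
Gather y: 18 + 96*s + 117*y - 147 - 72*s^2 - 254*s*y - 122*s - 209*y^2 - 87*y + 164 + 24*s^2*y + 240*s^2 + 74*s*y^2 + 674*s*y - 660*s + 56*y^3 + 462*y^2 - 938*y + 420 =168*s^2 - 686*s + 56*y^3 + y^2*(74*s + 253) + y*(24*s^2 + 420*s - 908) + 455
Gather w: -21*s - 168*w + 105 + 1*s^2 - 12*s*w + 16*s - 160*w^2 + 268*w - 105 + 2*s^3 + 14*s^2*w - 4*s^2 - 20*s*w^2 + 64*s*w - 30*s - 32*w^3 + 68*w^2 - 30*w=2*s^3 - 3*s^2 - 35*s - 32*w^3 + w^2*(-20*s - 92) + w*(14*s^2 + 52*s + 70)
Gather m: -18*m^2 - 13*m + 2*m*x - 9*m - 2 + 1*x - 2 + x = -18*m^2 + m*(2*x - 22) + 2*x - 4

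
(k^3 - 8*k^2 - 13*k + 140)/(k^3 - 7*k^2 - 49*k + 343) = (k^2 - k - 20)/(k^2 - 49)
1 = 1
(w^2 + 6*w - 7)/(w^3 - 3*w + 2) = (w + 7)/(w^2 + w - 2)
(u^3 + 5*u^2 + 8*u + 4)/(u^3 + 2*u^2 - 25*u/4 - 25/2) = 4*(u^2 + 3*u + 2)/(4*u^2 - 25)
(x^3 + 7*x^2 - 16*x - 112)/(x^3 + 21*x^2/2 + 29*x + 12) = 2*(x^2 + 3*x - 28)/(2*x^2 + 13*x + 6)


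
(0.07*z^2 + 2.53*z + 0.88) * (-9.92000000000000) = -0.6944*z^2 - 25.0976*z - 8.7296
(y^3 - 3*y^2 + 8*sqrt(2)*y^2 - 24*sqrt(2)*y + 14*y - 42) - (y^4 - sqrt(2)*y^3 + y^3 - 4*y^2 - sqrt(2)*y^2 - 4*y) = -y^4 + sqrt(2)*y^3 + y^2 + 9*sqrt(2)*y^2 - 24*sqrt(2)*y + 18*y - 42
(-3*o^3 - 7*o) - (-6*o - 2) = -3*o^3 - o + 2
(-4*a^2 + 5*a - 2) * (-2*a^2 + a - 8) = 8*a^4 - 14*a^3 + 41*a^2 - 42*a + 16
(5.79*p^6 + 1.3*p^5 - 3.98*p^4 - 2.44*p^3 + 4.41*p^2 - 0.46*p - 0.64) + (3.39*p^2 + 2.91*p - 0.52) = 5.79*p^6 + 1.3*p^5 - 3.98*p^4 - 2.44*p^3 + 7.8*p^2 + 2.45*p - 1.16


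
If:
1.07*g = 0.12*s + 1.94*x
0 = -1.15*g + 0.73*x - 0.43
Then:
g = 0.634782608695652*x - 0.373913043478261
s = -10.5065217391304*x - 3.33405797101449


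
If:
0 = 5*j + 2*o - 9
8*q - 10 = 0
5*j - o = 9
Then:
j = 9/5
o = 0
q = 5/4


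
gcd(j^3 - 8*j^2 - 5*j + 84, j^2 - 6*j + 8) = j - 4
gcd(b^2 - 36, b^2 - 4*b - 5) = 1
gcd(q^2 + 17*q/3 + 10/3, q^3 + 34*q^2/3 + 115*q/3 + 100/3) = q + 5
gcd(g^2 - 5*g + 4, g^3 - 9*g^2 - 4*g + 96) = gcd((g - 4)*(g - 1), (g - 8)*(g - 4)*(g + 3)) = g - 4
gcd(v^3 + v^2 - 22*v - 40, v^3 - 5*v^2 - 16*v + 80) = v^2 - v - 20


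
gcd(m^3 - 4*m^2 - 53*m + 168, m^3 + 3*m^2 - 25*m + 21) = m^2 + 4*m - 21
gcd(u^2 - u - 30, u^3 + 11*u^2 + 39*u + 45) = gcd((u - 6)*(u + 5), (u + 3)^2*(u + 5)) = u + 5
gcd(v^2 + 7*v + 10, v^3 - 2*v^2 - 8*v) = v + 2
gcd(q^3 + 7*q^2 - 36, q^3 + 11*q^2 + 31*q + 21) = q + 3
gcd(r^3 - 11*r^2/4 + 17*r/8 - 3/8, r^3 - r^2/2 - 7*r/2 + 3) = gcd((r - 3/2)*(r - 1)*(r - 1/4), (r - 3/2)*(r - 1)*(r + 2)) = r^2 - 5*r/2 + 3/2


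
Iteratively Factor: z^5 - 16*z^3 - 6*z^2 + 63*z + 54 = (z + 1)*(z^4 - z^3 - 15*z^2 + 9*z + 54) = (z - 3)*(z + 1)*(z^3 + 2*z^2 - 9*z - 18) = (z - 3)*(z + 1)*(z + 2)*(z^2 - 9) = (z - 3)*(z + 1)*(z + 2)*(z + 3)*(z - 3)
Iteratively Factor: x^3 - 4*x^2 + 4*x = (x - 2)*(x^2 - 2*x) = (x - 2)^2*(x)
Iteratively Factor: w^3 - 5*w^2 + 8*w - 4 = (w - 2)*(w^2 - 3*w + 2) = (w - 2)*(w - 1)*(w - 2)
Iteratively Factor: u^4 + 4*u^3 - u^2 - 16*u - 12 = (u - 2)*(u^3 + 6*u^2 + 11*u + 6) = (u - 2)*(u + 2)*(u^2 + 4*u + 3) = (u - 2)*(u + 2)*(u + 3)*(u + 1)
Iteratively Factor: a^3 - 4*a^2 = (a)*(a^2 - 4*a) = a^2*(a - 4)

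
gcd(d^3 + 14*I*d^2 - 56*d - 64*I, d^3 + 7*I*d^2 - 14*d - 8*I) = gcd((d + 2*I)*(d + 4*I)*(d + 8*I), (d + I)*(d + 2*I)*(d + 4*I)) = d^2 + 6*I*d - 8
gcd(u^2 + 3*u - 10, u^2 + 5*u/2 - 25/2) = u + 5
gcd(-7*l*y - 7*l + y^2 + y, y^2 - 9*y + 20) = 1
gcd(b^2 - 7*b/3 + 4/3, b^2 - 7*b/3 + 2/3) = 1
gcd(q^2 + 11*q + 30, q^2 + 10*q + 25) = q + 5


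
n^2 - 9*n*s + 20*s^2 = (n - 5*s)*(n - 4*s)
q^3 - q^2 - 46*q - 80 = (q - 8)*(q + 2)*(q + 5)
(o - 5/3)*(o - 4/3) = o^2 - 3*o + 20/9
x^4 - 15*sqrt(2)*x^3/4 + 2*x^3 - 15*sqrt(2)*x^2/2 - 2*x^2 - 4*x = x*(x - 4*sqrt(2))*(sqrt(2)*x/2 + sqrt(2))*(sqrt(2)*x + 1/2)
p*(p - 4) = p^2 - 4*p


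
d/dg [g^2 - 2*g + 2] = 2*g - 2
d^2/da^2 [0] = 0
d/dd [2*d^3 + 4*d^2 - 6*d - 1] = 6*d^2 + 8*d - 6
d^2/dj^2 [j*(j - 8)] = 2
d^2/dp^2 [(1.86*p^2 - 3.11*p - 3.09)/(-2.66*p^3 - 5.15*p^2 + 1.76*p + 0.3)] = (-26.321232*p^6 + 132.030696*p^5 + 465.739932*p^4 + 816.870062*p^3 + 417.469446*p^2 - 124.42194*p + 25.072308)/(18.821096*p^9 + 109.31802*p^8 + 174.290382*p^7 - 14.438605*p^6 - 139.978152*p^5 + 32.41455*p^4 + 11.581624*p^3 - 1.39734*p^2 - 0.4752*p - 0.027)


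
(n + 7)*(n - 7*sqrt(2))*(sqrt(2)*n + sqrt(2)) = sqrt(2)*n^3 - 14*n^2 + 8*sqrt(2)*n^2 - 112*n + 7*sqrt(2)*n - 98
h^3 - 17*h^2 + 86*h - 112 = (h - 8)*(h - 7)*(h - 2)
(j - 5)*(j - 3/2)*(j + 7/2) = j^3 - 3*j^2 - 61*j/4 + 105/4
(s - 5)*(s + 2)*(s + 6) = s^3 + 3*s^2 - 28*s - 60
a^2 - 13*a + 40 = (a - 8)*(a - 5)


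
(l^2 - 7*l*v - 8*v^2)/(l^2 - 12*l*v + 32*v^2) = (-l - v)/(-l + 4*v)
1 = 1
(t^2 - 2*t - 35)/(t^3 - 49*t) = (t + 5)/(t*(t + 7))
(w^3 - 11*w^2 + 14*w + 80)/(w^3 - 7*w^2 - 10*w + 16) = (w - 5)/(w - 1)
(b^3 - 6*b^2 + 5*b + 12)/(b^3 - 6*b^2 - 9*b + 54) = (b^2 - 3*b - 4)/(b^2 - 3*b - 18)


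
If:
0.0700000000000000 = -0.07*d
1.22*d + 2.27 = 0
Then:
No Solution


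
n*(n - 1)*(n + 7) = n^3 + 6*n^2 - 7*n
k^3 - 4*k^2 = k^2*(k - 4)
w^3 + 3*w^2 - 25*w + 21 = (w - 3)*(w - 1)*(w + 7)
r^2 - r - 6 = (r - 3)*(r + 2)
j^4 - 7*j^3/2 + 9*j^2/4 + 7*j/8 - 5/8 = (j - 5/2)*(j - 1)*(j - 1/2)*(j + 1/2)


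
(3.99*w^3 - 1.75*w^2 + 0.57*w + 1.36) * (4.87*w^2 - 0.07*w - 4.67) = 19.4313*w^5 - 8.8018*w^4 - 15.7349*w^3 + 14.7558*w^2 - 2.7571*w - 6.3512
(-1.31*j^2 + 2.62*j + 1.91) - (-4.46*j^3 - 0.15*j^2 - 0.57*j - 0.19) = 4.46*j^3 - 1.16*j^2 + 3.19*j + 2.1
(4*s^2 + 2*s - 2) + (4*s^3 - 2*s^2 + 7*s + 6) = 4*s^3 + 2*s^2 + 9*s + 4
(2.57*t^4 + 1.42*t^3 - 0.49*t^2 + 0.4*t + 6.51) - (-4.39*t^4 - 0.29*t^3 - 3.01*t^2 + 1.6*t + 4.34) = 6.96*t^4 + 1.71*t^3 + 2.52*t^2 - 1.2*t + 2.17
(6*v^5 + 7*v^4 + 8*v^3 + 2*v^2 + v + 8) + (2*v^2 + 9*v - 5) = 6*v^5 + 7*v^4 + 8*v^3 + 4*v^2 + 10*v + 3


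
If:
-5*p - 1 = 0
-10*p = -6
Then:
No Solution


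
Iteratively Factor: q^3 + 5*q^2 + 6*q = (q)*(q^2 + 5*q + 6) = q*(q + 3)*(q + 2)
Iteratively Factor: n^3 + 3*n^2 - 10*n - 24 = (n - 3)*(n^2 + 6*n + 8) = (n - 3)*(n + 2)*(n + 4)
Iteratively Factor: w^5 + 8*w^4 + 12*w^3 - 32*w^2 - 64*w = (w)*(w^4 + 8*w^3 + 12*w^2 - 32*w - 64) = w*(w + 2)*(w^3 + 6*w^2 - 32) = w*(w + 2)*(w + 4)*(w^2 + 2*w - 8) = w*(w + 2)*(w + 4)^2*(w - 2)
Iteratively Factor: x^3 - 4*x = (x - 2)*(x^2 + 2*x) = x*(x - 2)*(x + 2)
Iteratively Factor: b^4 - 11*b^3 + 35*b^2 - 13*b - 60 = (b - 4)*(b^3 - 7*b^2 + 7*b + 15) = (b - 5)*(b - 4)*(b^2 - 2*b - 3) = (b - 5)*(b - 4)*(b - 3)*(b + 1)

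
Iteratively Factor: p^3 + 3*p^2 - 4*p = (p - 1)*(p^2 + 4*p) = (p - 1)*(p + 4)*(p)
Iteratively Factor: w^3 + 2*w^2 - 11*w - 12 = (w - 3)*(w^2 + 5*w + 4) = (w - 3)*(w + 1)*(w + 4)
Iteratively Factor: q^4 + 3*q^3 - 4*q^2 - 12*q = (q + 2)*(q^3 + q^2 - 6*q) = (q + 2)*(q + 3)*(q^2 - 2*q) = q*(q + 2)*(q + 3)*(q - 2)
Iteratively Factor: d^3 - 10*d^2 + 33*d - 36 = (d - 4)*(d^2 - 6*d + 9) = (d - 4)*(d - 3)*(d - 3)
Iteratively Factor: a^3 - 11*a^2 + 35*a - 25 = (a - 1)*(a^2 - 10*a + 25) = (a - 5)*(a - 1)*(a - 5)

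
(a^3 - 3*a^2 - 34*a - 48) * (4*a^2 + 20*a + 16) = 4*a^5 + 8*a^4 - 180*a^3 - 920*a^2 - 1504*a - 768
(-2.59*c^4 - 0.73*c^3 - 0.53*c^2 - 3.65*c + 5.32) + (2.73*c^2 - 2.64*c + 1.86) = -2.59*c^4 - 0.73*c^3 + 2.2*c^2 - 6.29*c + 7.18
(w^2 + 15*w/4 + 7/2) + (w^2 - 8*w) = 2*w^2 - 17*w/4 + 7/2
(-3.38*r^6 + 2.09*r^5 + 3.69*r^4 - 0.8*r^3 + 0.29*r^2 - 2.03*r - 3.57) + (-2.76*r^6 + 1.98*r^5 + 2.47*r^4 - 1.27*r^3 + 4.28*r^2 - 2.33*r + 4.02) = -6.14*r^6 + 4.07*r^5 + 6.16*r^4 - 2.07*r^3 + 4.57*r^2 - 4.36*r + 0.45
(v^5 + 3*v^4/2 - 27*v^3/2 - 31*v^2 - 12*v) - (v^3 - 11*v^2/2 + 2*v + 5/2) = v^5 + 3*v^4/2 - 29*v^3/2 - 51*v^2/2 - 14*v - 5/2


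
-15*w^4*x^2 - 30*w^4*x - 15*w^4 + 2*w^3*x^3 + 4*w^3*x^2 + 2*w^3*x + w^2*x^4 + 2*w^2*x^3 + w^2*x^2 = (-3*w + x)*(5*w + x)*(w*x + w)^2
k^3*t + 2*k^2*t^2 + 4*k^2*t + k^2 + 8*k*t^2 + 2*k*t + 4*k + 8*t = (k + 4)*(k + 2*t)*(k*t + 1)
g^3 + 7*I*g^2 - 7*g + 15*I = (g - I)*(g + 3*I)*(g + 5*I)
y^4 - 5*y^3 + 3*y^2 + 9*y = y*(y - 3)^2*(y + 1)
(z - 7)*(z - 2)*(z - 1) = z^3 - 10*z^2 + 23*z - 14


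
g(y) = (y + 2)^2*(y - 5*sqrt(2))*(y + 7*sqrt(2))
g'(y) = (y + 2)^2*(y - 5*sqrt(2)) + (y + 2)^2*(y + 7*sqrt(2)) + (y - 5*sqrt(2))*(y + 7*sqrt(2))*(2*y + 4) = 4*y^3 + 6*sqrt(2)*y^2 + 12*y^2 - 132*y + 16*sqrt(2)*y - 280 + 8*sqrt(2)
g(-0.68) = -124.51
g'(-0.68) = -186.10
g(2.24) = -1054.33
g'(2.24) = -365.94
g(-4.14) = -295.71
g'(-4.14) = 251.39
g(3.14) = -1354.25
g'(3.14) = -286.30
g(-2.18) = -2.31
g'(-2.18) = 25.66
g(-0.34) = -195.22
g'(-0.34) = -229.29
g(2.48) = -1140.70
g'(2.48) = -352.93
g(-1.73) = -5.24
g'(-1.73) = -38.87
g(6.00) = -1089.88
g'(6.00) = 676.55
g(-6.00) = -815.53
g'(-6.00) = 261.02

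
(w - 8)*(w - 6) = w^2 - 14*w + 48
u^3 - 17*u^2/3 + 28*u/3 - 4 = (u - 3)*(u - 2)*(u - 2/3)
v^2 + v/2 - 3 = (v - 3/2)*(v + 2)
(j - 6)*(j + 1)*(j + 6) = j^3 + j^2 - 36*j - 36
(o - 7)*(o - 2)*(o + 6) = o^3 - 3*o^2 - 40*o + 84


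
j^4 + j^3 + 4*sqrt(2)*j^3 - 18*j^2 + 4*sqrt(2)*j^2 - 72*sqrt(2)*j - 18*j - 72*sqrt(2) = (j + 1)*(j - 3*sqrt(2))*(j + 3*sqrt(2))*(j + 4*sqrt(2))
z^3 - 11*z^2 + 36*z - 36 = (z - 6)*(z - 3)*(z - 2)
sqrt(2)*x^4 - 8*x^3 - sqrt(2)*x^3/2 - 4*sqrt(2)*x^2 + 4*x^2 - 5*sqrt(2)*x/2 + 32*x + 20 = (x - 5/2)*(x + 1)*(x - 4*sqrt(2))*(sqrt(2)*x + sqrt(2))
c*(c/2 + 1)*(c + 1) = c^3/2 + 3*c^2/2 + c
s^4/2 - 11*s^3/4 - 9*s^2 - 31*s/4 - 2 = (s/2 + 1/2)*(s - 8)*(s + 1/2)*(s + 1)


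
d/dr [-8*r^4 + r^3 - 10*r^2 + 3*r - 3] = -32*r^3 + 3*r^2 - 20*r + 3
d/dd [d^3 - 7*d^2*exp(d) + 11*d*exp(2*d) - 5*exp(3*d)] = -7*d^2*exp(d) + 3*d^2 + 22*d*exp(2*d) - 14*d*exp(d) - 15*exp(3*d) + 11*exp(2*d)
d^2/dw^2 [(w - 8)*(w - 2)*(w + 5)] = 6*w - 10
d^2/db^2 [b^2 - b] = 2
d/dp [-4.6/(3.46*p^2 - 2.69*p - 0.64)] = (31.832*p - 12.374)/(-3.46*p^2 + 2.69*p + 0.64)^2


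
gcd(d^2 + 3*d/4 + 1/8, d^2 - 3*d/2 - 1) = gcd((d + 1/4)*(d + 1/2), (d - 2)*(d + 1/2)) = d + 1/2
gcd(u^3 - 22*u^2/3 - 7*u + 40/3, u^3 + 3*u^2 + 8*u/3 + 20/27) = u + 5/3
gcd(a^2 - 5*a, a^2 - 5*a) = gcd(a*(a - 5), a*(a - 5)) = a^2 - 5*a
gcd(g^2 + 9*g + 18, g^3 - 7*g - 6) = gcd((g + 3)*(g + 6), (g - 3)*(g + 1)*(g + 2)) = 1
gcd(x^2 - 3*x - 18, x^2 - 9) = x + 3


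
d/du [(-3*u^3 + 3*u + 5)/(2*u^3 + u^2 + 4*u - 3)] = (-3*u^4 - 36*u^3 - 6*u^2 - 10*u - 29)/(4*u^6 + 4*u^5 + 17*u^4 - 4*u^3 + 10*u^2 - 24*u + 9)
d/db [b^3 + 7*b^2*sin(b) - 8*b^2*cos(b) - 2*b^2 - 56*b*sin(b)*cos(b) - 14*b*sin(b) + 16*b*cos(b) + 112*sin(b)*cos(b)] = 8*b^2*sin(b) + 7*b^2*cos(b) + 3*b^2 - 2*b*sin(b) - 30*b*cos(b) - 56*b*cos(2*b) - 4*b - 14*sin(b) - 28*sin(2*b) + 16*cos(b) + 112*cos(2*b)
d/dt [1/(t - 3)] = -1/(t - 3)^2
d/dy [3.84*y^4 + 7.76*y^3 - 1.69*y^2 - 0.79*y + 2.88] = 15.36*y^3 + 23.28*y^2 - 3.38*y - 0.79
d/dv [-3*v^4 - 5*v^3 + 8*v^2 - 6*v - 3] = -12*v^3 - 15*v^2 + 16*v - 6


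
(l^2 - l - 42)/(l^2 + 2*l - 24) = (l - 7)/(l - 4)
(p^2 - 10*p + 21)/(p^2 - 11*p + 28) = (p - 3)/(p - 4)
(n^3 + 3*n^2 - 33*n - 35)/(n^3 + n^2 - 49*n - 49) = (n - 5)/(n - 7)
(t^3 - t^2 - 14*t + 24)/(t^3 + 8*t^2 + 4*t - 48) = (t - 3)/(t + 6)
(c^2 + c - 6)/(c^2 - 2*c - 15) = (c - 2)/(c - 5)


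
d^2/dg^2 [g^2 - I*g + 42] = 2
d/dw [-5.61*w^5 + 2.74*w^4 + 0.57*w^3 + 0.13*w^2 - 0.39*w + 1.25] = -28.05*w^4 + 10.96*w^3 + 1.71*w^2 + 0.26*w - 0.39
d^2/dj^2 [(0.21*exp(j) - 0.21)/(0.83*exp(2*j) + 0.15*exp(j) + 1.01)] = (0.144669*exp(4*j) - 0.604821*exp(3*j) - 1.134693*exp(2*j) + 0.667632*exp(j) + 0.246036)*exp(j)/(0.571787*exp(6*j) + 0.310005*exp(5*j) + 2.143392*exp(4*j) + 0.757845*exp(3*j) + 2.608224*exp(2*j) + 0.459045*exp(j) + 1.030301)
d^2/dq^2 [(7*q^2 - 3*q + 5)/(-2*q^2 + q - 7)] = 2*(-2*q^3 + 234*q^2 - 96*q - 257)/(8*q^6 - 12*q^5 + 90*q^4 - 85*q^3 + 315*q^2 - 147*q + 343)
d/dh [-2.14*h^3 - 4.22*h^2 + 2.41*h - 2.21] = -6.42*h^2 - 8.44*h + 2.41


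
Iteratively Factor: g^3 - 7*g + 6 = (g - 1)*(g^2 + g - 6) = (g - 2)*(g - 1)*(g + 3)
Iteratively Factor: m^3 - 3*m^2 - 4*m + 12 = (m + 2)*(m^2 - 5*m + 6) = (m - 2)*(m + 2)*(m - 3)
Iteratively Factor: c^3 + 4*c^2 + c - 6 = (c + 2)*(c^2 + 2*c - 3) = (c - 1)*(c + 2)*(c + 3)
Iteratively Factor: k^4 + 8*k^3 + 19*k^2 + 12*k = (k + 4)*(k^3 + 4*k^2 + 3*k) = (k + 1)*(k + 4)*(k^2 + 3*k) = k*(k + 1)*(k + 4)*(k + 3)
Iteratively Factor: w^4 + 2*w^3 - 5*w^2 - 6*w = (w + 1)*(w^3 + w^2 - 6*w) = (w - 2)*(w + 1)*(w^2 + 3*w) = (w - 2)*(w + 1)*(w + 3)*(w)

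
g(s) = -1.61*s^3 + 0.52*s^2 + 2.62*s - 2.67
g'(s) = -4.83*s^2 + 1.04*s + 2.62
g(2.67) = -22.61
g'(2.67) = -29.04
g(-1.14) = -2.60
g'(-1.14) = -4.84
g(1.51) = -3.07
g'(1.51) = -6.82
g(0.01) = -2.64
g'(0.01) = 2.63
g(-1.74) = 2.83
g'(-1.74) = -13.81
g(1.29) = -1.88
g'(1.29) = -4.08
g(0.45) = -1.53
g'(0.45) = 2.11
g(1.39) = -2.35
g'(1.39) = -5.27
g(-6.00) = 348.09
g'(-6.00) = -177.50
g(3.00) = -33.60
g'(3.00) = -37.73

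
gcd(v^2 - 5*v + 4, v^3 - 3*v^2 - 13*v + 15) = v - 1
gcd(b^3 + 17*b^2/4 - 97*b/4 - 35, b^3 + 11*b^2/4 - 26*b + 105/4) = b + 7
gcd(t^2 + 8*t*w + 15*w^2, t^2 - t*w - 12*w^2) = t + 3*w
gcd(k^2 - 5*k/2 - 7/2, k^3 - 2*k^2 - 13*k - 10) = k + 1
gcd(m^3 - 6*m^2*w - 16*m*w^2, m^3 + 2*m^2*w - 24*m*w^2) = m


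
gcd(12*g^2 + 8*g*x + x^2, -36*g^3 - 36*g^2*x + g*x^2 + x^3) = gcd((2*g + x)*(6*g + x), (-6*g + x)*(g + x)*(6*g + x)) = 6*g + x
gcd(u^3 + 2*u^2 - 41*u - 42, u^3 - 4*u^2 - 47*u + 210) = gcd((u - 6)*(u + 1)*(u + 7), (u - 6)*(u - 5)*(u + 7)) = u^2 + u - 42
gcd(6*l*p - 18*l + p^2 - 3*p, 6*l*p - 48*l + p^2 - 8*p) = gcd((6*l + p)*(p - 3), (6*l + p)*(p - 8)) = 6*l + p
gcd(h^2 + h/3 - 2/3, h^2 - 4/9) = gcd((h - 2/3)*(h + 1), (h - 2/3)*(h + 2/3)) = h - 2/3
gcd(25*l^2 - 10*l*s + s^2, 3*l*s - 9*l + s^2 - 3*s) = 1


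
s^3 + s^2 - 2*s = s*(s - 1)*(s + 2)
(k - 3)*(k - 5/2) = k^2 - 11*k/2 + 15/2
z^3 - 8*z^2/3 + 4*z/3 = z*(z - 2)*(z - 2/3)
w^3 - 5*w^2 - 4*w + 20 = (w - 5)*(w - 2)*(w + 2)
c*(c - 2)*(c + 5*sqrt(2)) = c^3 - 2*c^2 + 5*sqrt(2)*c^2 - 10*sqrt(2)*c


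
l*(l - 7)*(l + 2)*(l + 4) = l^4 - l^3 - 34*l^2 - 56*l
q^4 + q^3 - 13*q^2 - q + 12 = (q - 3)*(q - 1)*(q + 1)*(q + 4)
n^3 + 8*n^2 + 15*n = n*(n + 3)*(n + 5)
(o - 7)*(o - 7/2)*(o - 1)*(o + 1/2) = o^4 - 11*o^3 + 117*o^2/4 - 7*o - 49/4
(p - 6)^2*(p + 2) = p^3 - 10*p^2 + 12*p + 72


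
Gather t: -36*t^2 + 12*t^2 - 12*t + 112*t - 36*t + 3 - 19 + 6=-24*t^2 + 64*t - 10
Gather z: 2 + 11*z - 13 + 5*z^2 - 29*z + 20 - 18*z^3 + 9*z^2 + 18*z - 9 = -18*z^3 + 14*z^2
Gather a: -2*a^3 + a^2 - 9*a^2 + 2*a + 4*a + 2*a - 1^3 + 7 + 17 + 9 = -2*a^3 - 8*a^2 + 8*a + 32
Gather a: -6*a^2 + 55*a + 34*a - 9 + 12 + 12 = -6*a^2 + 89*a + 15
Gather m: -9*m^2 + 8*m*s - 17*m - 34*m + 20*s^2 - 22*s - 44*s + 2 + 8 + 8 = -9*m^2 + m*(8*s - 51) + 20*s^2 - 66*s + 18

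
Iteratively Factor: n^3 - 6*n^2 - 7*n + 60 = (n - 5)*(n^2 - n - 12) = (n - 5)*(n + 3)*(n - 4)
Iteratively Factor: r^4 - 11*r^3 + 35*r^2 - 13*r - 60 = (r - 5)*(r^3 - 6*r^2 + 5*r + 12) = (r - 5)*(r - 3)*(r^2 - 3*r - 4) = (r - 5)*(r - 4)*(r - 3)*(r + 1)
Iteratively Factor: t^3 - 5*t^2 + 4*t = (t - 4)*(t^2 - t) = t*(t - 4)*(t - 1)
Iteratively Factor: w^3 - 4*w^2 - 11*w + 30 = (w - 5)*(w^2 + w - 6) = (w - 5)*(w + 3)*(w - 2)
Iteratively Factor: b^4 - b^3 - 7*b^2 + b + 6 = (b - 1)*(b^3 - 7*b - 6) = (b - 3)*(b - 1)*(b^2 + 3*b + 2) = (b - 3)*(b - 1)*(b + 1)*(b + 2)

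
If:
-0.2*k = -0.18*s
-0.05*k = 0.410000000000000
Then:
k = -8.20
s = -9.11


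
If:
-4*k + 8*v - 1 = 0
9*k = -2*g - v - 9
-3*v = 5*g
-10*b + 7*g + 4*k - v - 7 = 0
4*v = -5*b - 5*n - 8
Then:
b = -1613/1780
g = 81/356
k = -359/356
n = -139/356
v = -135/356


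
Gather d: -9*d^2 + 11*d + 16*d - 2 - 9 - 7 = -9*d^2 + 27*d - 18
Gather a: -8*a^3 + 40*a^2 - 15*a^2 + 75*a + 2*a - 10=-8*a^3 + 25*a^2 + 77*a - 10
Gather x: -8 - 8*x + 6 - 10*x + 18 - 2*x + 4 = 20 - 20*x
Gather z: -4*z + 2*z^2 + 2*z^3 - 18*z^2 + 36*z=2*z^3 - 16*z^2 + 32*z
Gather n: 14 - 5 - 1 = 8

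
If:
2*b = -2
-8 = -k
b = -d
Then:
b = -1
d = 1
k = 8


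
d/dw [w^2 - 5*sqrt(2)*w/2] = 2*w - 5*sqrt(2)/2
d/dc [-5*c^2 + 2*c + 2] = 2 - 10*c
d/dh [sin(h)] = cos(h)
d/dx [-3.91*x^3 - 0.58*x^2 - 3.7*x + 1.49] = -11.73*x^2 - 1.16*x - 3.7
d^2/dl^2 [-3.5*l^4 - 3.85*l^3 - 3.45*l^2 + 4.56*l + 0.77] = -42.0*l^2 - 23.1*l - 6.9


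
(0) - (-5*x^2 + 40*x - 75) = 5*x^2 - 40*x + 75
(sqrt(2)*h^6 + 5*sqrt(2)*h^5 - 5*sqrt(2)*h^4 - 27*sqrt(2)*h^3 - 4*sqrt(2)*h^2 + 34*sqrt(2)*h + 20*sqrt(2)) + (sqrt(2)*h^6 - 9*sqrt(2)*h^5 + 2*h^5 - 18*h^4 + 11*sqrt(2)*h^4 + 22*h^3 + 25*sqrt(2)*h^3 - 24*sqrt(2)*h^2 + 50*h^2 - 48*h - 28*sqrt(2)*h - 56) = 2*sqrt(2)*h^6 - 4*sqrt(2)*h^5 + 2*h^5 - 18*h^4 + 6*sqrt(2)*h^4 - 2*sqrt(2)*h^3 + 22*h^3 - 28*sqrt(2)*h^2 + 50*h^2 - 48*h + 6*sqrt(2)*h - 56 + 20*sqrt(2)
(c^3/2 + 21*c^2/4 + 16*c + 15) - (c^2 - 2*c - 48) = c^3/2 + 17*c^2/4 + 18*c + 63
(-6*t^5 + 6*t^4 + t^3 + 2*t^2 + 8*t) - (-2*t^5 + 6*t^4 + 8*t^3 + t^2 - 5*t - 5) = -4*t^5 - 7*t^3 + t^2 + 13*t + 5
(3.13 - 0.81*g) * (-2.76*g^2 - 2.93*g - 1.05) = 2.2356*g^3 - 6.2655*g^2 - 8.3204*g - 3.2865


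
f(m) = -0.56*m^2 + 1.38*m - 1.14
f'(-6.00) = 8.10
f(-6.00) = -29.58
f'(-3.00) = 4.74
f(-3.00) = -10.32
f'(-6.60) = 8.77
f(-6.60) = -34.64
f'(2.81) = -1.77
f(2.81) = -1.68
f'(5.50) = -4.78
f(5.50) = -10.49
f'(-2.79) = 4.50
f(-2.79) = -9.35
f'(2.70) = -1.64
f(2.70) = -1.50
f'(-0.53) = 1.97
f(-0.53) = -2.03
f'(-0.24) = 1.65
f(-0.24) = -1.50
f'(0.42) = 0.91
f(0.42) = -0.66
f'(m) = 1.38 - 1.12*m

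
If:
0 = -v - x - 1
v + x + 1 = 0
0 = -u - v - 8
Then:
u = x - 7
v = -x - 1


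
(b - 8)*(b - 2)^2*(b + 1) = b^4 - 11*b^3 + 24*b^2 + 4*b - 32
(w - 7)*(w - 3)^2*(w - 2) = w^4 - 15*w^3 + 77*w^2 - 165*w + 126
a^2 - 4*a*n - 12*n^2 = (a - 6*n)*(a + 2*n)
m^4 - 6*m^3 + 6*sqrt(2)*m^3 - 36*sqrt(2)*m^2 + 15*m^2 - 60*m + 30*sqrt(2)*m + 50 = (m - 5)*(m - 1)*(m + sqrt(2))*(m + 5*sqrt(2))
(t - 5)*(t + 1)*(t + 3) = t^3 - t^2 - 17*t - 15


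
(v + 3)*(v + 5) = v^2 + 8*v + 15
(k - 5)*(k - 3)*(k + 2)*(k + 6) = k^4 - 37*k^2 + 24*k + 180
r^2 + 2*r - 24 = (r - 4)*(r + 6)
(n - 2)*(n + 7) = n^2 + 5*n - 14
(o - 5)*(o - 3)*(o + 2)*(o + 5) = o^4 - o^3 - 31*o^2 + 25*o + 150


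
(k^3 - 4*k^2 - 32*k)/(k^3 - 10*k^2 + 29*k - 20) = k*(k^2 - 4*k - 32)/(k^3 - 10*k^2 + 29*k - 20)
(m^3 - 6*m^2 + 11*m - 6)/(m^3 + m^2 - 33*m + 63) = (m^2 - 3*m + 2)/(m^2 + 4*m - 21)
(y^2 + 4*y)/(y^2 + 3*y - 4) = y/(y - 1)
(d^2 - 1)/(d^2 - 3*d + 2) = (d + 1)/(d - 2)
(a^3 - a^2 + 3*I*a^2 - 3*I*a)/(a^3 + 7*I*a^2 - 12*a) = (a - 1)/(a + 4*I)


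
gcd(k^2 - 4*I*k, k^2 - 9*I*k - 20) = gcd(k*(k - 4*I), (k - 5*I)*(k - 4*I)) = k - 4*I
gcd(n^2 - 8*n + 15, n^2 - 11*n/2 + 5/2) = n - 5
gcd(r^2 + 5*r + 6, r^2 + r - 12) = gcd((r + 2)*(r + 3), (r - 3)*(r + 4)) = 1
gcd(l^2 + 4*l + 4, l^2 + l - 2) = l + 2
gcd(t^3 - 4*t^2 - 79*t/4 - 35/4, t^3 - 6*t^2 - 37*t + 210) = t - 7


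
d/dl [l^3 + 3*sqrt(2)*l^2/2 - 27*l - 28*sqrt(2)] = 3*l^2 + 3*sqrt(2)*l - 27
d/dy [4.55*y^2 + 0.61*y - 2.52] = 9.1*y + 0.61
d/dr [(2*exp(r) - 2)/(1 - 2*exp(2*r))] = 2*(-4*(1 - exp(r))*exp(r) - 2*exp(2*r) + 1)*exp(r)/(2*exp(2*r) - 1)^2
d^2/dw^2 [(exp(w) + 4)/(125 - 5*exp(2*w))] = (8*(exp(w) + 2)*(exp(2*w) - 25)*exp(w) - 8*(exp(w) + 4)*exp(3*w) - (exp(2*w) - 25)^2)*exp(w)/(5*(exp(2*w) - 25)^3)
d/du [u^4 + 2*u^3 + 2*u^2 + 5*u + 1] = 4*u^3 + 6*u^2 + 4*u + 5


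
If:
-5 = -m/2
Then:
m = 10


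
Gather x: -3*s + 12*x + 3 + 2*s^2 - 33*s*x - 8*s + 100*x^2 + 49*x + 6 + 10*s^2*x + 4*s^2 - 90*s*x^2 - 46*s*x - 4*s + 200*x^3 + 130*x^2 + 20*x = 6*s^2 - 15*s + 200*x^3 + x^2*(230 - 90*s) + x*(10*s^2 - 79*s + 81) + 9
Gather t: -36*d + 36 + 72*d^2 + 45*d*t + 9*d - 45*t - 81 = 72*d^2 - 27*d + t*(45*d - 45) - 45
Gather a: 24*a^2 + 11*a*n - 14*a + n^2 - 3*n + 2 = 24*a^2 + a*(11*n - 14) + n^2 - 3*n + 2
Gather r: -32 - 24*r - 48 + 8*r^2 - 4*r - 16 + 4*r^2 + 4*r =12*r^2 - 24*r - 96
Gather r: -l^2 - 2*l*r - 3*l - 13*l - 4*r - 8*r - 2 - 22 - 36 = -l^2 - 16*l + r*(-2*l - 12) - 60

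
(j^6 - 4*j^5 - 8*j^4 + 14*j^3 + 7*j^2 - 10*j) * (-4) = -4*j^6 + 16*j^5 + 32*j^4 - 56*j^3 - 28*j^2 + 40*j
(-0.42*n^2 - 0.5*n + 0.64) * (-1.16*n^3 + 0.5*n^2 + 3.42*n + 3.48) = 0.4872*n^5 + 0.37*n^4 - 2.4288*n^3 - 2.8516*n^2 + 0.4488*n + 2.2272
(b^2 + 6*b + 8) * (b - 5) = b^3 + b^2 - 22*b - 40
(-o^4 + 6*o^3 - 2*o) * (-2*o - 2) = 2*o^5 - 10*o^4 - 12*o^3 + 4*o^2 + 4*o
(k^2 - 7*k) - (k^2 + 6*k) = -13*k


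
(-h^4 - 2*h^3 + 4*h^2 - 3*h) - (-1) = -h^4 - 2*h^3 + 4*h^2 - 3*h + 1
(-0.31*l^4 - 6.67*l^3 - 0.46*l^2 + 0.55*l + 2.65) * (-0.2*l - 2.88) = 0.062*l^5 + 2.2268*l^4 + 19.3016*l^3 + 1.2148*l^2 - 2.114*l - 7.632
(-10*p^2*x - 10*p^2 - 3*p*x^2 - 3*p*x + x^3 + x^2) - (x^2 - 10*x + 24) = -10*p^2*x - 10*p^2 - 3*p*x^2 - 3*p*x + x^3 + 10*x - 24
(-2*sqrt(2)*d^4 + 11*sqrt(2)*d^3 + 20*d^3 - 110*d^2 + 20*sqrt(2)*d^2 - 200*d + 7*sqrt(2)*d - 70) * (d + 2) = -2*sqrt(2)*d^5 + 7*sqrt(2)*d^4 + 20*d^4 - 70*d^3 + 42*sqrt(2)*d^3 - 420*d^2 + 47*sqrt(2)*d^2 - 470*d + 14*sqrt(2)*d - 140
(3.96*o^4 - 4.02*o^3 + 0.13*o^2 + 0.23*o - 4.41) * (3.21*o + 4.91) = 12.7116*o^5 + 6.5394*o^4 - 19.3209*o^3 + 1.3766*o^2 - 13.0268*o - 21.6531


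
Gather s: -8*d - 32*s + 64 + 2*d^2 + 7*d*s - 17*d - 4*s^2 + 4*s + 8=2*d^2 - 25*d - 4*s^2 + s*(7*d - 28) + 72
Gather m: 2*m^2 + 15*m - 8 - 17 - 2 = 2*m^2 + 15*m - 27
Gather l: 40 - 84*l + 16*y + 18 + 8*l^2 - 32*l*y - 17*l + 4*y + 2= 8*l^2 + l*(-32*y - 101) + 20*y + 60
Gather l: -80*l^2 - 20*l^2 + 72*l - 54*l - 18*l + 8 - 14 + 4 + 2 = -100*l^2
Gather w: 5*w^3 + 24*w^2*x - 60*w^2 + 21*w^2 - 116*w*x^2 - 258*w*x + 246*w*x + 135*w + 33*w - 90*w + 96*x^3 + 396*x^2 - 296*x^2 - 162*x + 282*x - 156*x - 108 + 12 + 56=5*w^3 + w^2*(24*x - 39) + w*(-116*x^2 - 12*x + 78) + 96*x^3 + 100*x^2 - 36*x - 40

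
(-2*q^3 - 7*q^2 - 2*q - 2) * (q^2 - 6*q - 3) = -2*q^5 + 5*q^4 + 46*q^3 + 31*q^2 + 18*q + 6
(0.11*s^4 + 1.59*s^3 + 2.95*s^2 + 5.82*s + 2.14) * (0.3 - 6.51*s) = -0.7161*s^5 - 10.3179*s^4 - 18.7275*s^3 - 37.0032*s^2 - 12.1854*s + 0.642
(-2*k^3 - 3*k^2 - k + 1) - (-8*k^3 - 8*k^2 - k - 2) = 6*k^3 + 5*k^2 + 3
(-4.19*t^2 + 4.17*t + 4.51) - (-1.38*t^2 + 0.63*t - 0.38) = -2.81*t^2 + 3.54*t + 4.89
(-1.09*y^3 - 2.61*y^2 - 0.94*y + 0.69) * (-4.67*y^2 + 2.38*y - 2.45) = 5.0903*y^5 + 9.5945*y^4 + 0.8485*y^3 + 0.935*y^2 + 3.9452*y - 1.6905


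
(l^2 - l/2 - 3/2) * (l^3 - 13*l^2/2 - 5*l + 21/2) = l^5 - 7*l^4 - 13*l^3/4 + 91*l^2/4 + 9*l/4 - 63/4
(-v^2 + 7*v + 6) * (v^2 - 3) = -v^4 + 7*v^3 + 9*v^2 - 21*v - 18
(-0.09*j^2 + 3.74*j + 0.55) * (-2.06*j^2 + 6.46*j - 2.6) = 0.1854*j^4 - 8.2858*j^3 + 23.2614*j^2 - 6.171*j - 1.43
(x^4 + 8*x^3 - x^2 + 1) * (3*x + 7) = 3*x^5 + 31*x^4 + 53*x^3 - 7*x^2 + 3*x + 7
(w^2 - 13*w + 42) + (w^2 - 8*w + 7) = 2*w^2 - 21*w + 49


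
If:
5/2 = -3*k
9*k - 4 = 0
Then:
No Solution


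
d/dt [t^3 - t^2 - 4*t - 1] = 3*t^2 - 2*t - 4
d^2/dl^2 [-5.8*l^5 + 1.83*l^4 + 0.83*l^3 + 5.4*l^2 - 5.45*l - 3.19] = -116.0*l^3 + 21.96*l^2 + 4.98*l + 10.8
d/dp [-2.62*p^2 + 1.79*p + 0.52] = 1.79 - 5.24*p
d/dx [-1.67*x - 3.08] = -1.67000000000000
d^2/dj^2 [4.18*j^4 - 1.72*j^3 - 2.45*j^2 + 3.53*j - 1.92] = 50.16*j^2 - 10.32*j - 4.9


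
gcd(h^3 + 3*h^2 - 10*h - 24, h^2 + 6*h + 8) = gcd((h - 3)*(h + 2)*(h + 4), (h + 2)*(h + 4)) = h^2 + 6*h + 8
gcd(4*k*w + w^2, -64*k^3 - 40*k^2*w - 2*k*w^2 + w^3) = 4*k + w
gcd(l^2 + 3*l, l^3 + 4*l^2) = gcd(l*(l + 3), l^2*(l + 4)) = l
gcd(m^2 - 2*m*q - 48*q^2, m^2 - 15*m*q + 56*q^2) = -m + 8*q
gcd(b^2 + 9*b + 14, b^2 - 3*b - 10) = b + 2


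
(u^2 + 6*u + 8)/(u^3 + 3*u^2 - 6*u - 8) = (u + 2)/(u^2 - u - 2)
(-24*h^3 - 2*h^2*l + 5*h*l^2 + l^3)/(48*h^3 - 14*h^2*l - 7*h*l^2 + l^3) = (-4*h - l)/(8*h - l)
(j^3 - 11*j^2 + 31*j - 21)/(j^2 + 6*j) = (j^3 - 11*j^2 + 31*j - 21)/(j*(j + 6))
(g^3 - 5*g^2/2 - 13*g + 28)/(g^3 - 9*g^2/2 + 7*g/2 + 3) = (2*g^2 - g - 28)/(2*g^2 - 5*g - 3)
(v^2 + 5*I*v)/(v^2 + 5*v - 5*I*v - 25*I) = v*(v + 5*I)/(v^2 + 5*v*(1 - I) - 25*I)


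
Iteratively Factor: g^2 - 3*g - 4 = (g - 4)*(g + 1)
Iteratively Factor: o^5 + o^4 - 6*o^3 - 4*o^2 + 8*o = (o - 1)*(o^4 + 2*o^3 - 4*o^2 - 8*o) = (o - 2)*(o - 1)*(o^3 + 4*o^2 + 4*o) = (o - 2)*(o - 1)*(o + 2)*(o^2 + 2*o) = o*(o - 2)*(o - 1)*(o + 2)*(o + 2)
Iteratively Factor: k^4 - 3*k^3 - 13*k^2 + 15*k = (k)*(k^3 - 3*k^2 - 13*k + 15) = k*(k - 5)*(k^2 + 2*k - 3) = k*(k - 5)*(k - 1)*(k + 3)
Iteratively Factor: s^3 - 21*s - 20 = (s - 5)*(s^2 + 5*s + 4) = (s - 5)*(s + 1)*(s + 4)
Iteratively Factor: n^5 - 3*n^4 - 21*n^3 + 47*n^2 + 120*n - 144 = (n - 4)*(n^4 + n^3 - 17*n^2 - 21*n + 36) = (n - 4)*(n + 3)*(n^3 - 2*n^2 - 11*n + 12) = (n - 4)*(n + 3)^2*(n^2 - 5*n + 4) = (n - 4)^2*(n + 3)^2*(n - 1)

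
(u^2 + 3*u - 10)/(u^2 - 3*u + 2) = (u + 5)/(u - 1)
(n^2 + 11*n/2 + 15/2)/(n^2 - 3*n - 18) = (n + 5/2)/(n - 6)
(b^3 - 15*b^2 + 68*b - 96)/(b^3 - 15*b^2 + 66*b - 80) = (b^2 - 7*b + 12)/(b^2 - 7*b + 10)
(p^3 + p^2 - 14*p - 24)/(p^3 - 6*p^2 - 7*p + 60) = (p + 2)/(p - 5)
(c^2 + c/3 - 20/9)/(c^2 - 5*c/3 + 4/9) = (3*c + 5)/(3*c - 1)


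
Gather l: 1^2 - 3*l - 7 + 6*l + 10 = 3*l + 4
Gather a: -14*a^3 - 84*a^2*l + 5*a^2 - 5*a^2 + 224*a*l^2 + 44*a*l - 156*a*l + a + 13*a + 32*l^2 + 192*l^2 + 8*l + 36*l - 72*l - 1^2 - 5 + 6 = -14*a^3 - 84*a^2*l + a*(224*l^2 - 112*l + 14) + 224*l^2 - 28*l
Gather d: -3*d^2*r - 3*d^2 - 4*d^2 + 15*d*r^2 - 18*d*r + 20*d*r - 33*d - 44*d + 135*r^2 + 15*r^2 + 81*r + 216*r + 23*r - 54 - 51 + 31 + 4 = d^2*(-3*r - 7) + d*(15*r^2 + 2*r - 77) + 150*r^2 + 320*r - 70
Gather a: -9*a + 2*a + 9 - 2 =7 - 7*a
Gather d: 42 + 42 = 84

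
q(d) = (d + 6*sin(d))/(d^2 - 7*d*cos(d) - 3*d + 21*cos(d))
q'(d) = (d + 6*sin(d))*(-7*d*sin(d) - 2*d + 21*sin(d) + 7*cos(d) + 3)/(d^2 - 7*d*cos(d) - 3*d + 21*cos(d))^2 + (6*cos(d) + 1)/(d^2 - 7*d*cos(d) - 3*d + 21*cos(d)) = ((d + 6*sin(d))*(-7*d*sin(d) - 2*d + 21*sin(d) + 7*cos(d) + 3) + (6*cos(d) + 1)*(d^2 - 7*d*cos(d) - 3*d + 21*cos(d)))/((d - 3)^2*(d - 7*cos(d))^2)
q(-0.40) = -0.12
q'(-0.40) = 0.28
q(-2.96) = 0.17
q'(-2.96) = 0.25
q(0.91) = 0.80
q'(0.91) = 2.58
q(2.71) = -1.98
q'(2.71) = -4.29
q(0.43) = 0.19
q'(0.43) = 0.63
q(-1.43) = -0.69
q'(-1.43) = 1.71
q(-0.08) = -0.03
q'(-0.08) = 0.31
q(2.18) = -1.40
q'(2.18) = 0.30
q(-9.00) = -0.36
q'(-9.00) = 0.09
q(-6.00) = -0.04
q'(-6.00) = 0.05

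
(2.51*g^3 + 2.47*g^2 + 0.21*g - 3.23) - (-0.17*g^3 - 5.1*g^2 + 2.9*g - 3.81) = 2.68*g^3 + 7.57*g^2 - 2.69*g + 0.58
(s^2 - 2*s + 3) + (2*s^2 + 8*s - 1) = 3*s^2 + 6*s + 2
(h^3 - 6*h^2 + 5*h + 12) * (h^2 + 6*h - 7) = h^5 - 38*h^3 + 84*h^2 + 37*h - 84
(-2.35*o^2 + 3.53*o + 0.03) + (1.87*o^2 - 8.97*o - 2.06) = -0.48*o^2 - 5.44*o - 2.03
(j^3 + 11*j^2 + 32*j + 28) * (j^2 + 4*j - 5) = j^5 + 15*j^4 + 71*j^3 + 101*j^2 - 48*j - 140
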